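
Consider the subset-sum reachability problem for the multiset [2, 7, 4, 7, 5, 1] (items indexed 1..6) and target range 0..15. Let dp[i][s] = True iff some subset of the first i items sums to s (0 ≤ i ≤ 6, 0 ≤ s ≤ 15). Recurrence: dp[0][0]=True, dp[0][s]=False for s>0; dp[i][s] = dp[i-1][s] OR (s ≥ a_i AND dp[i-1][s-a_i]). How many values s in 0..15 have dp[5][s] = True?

11

i\s   0   1   2   3   4   5   6   7   8   9  10  11  12  13  14  15
  0   T   F   F   F   F   F   F   F   F   F   F   F   F   F   F   F
  1   T   F   T   F   F   F   F   F   F   F   F   F   F   F   F   F
  2   T   F   T   F   F   F   F   T   F   T   F   F   F   F   F   F
  3   T   F   T   F   T   F   T   T   F   T   F   T   F   T   F   F
  4   T   F   T   F   T   F   T   T   F   T   F   T   F   T   T   F
  5   T   F   T   F   T   T   T   T   F   T   F   T   T   T   T   F
  6   T   T   T   T   T   T   T   T   T   T   T   T   T   T   T   T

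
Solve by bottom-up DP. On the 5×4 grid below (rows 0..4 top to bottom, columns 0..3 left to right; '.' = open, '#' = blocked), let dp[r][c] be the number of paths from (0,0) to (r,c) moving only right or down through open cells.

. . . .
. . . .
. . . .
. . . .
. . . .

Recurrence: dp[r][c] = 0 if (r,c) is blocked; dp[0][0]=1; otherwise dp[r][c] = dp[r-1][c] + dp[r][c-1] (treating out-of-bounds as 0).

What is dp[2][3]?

10

r\c   0   1   2   3
  0   1   1   1   1
  1   1   2   3   4
  2   1   3   6  10
  3   1   4  10  20
  4   1   5  15  35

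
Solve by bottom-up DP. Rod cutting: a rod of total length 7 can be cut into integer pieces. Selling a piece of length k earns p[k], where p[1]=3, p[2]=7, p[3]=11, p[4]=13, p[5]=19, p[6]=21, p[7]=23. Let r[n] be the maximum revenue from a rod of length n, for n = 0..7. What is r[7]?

   n    0    1    2    3    4    5    6    7
r[n]    0    3    7   11   14   19   22   26

26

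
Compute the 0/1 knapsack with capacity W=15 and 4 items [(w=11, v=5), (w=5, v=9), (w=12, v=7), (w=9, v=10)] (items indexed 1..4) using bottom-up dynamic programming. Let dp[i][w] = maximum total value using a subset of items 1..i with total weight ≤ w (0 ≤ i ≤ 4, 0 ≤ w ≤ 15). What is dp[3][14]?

i\w   0   1   2   3   4   5   6   7   8   9  10  11  12  13  14  15
  0   0   0   0   0   0   0   0   0   0   0   0   0   0   0   0   0
  1   0   0   0   0   0   0   0   0   0   0   0   5   5   5   5   5
  2   0   0   0   0   0   9   9   9   9   9   9   9   9   9   9   9
  3   0   0   0   0   0   9   9   9   9   9   9   9   9   9   9   9
  4   0   0   0   0   0   9   9   9   9  10  10  10  10  10  19  19

9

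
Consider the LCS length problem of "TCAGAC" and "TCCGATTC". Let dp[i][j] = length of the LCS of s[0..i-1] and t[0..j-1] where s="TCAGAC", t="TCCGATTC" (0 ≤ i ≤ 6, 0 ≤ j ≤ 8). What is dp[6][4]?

3

   ''  T  C  C  G  A  T  T  C
''  0  0  0  0  0  0  0  0  0
 T  0  1  1  1  1  1  1  1  1
 C  0  1  2  2  2  2  2  2  2
 A  0  1  2  2  2  3  3  3  3
 G  0  1  2  2  3  3  3  3  3
 A  0  1  2  2  3  4  4  4  4
 C  0  1  2  3  3  4  4  4  5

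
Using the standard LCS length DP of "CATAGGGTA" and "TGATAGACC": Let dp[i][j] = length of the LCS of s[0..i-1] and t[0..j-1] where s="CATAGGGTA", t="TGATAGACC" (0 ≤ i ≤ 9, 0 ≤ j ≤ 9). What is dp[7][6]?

4

   ''  T  G  A  T  A  G  A  C  C
''  0  0  0  0  0  0  0  0  0  0
 C  0  0  0  0  0  0  0  0  1  1
 A  0  0  0  1  1  1  1  1  1  1
 T  0  1  1  1  2  2  2  2  2  2
 A  0  1  1  2  2  3  3  3  3  3
 G  0  1  2  2  2  3  4  4  4  4
 G  0  1  2  2  2  3  4  4  4  4
 G  0  1  2  2  2  3  4  4  4  4
 T  0  1  2  2  3  3  4  4  4  4
 A  0  1  2  3  3  4  4  5  5  5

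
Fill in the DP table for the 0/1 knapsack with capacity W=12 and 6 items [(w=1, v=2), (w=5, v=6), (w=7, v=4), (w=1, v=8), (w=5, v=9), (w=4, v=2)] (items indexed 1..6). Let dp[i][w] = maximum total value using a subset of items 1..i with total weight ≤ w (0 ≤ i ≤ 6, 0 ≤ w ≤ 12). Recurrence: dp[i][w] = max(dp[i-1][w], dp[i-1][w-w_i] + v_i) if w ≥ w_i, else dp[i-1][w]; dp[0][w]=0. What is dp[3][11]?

8

i\w   0   1   2   3   4   5   6   7   8   9  10  11  12
  0   0   0   0   0   0   0   0   0   0   0   0   0   0
  1   0   2   2   2   2   2   2   2   2   2   2   2   2
  2   0   2   2   2   2   6   8   8   8   8   8   8   8
  3   0   2   2   2   2   6   8   8   8   8   8   8  10
  4   0   8  10  10  10  10  14  16  16  16  16  16  16
  5   0   8  10  10  10  10  17  19  19  19  19  23  25
  6   0   8  10  10  10  10  17  19  19  19  19  23  25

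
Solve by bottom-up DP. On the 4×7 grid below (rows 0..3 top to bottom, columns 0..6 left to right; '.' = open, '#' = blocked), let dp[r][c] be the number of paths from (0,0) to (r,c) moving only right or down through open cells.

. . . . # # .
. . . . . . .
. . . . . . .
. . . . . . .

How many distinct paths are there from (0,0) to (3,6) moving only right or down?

74

r\c   0   1   2   3   4   5   6
  0   1   1   1   1   0   0   0
  1   1   2   3   4   4   4   4
  2   1   3   6  10  14  18  22
  3   1   4  10  20  34  52  74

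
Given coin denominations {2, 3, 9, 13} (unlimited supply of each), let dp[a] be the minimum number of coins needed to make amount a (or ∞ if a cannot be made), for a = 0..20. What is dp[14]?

3

 a  0  1  2  3  4  5  6  7  8  9 10 11 12 13 14 15 16 17 18 19 20
dp  0  -  1  1  2  2  2  3  3  1  4  2  2  1  3  2  2  3  2  3  3
(- denotes ∞ / unreachable)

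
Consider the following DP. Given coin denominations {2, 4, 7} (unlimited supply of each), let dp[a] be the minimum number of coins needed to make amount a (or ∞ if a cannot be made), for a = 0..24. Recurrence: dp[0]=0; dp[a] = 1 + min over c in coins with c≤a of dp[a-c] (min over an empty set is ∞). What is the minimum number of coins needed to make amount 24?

5

 a  0  1  2  3  4  5  6  7  8  9 10 11 12 13 14 15 16 17 18 19 20 21 22 23 24
dp  0  -  1  -  1  -  2  1  2  2  3  2  3  3  2  3  3  4  3  4  4  3  4  4  5
(- denotes ∞ / unreachable)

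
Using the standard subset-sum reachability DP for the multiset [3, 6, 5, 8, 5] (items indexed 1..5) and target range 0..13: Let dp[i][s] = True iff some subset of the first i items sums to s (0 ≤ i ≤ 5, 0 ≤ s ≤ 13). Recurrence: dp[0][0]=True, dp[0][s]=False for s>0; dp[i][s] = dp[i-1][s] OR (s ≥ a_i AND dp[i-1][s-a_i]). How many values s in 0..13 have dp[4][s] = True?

8

i\s   0   1   2   3   4   5   6   7   8   9  10  11  12  13
  0   T   F   F   F   F   F   F   F   F   F   F   F   F   F
  1   T   F   F   T   F   F   F   F   F   F   F   F   F   F
  2   T   F   F   T   F   F   T   F   F   T   F   F   F   F
  3   T   F   F   T   F   T   T   F   T   T   F   T   F   F
  4   T   F   F   T   F   T   T   F   T   T   F   T   F   T
  5   T   F   F   T   F   T   T   F   T   T   T   T   F   T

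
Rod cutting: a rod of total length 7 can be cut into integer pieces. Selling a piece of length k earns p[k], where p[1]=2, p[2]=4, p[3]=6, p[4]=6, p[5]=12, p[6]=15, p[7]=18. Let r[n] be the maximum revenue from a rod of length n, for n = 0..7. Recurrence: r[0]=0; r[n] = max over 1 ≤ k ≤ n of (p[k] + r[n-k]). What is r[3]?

6

   n    0    1    2    3    4    5    6    7
r[n]    0    2    4    6    8   12   15   18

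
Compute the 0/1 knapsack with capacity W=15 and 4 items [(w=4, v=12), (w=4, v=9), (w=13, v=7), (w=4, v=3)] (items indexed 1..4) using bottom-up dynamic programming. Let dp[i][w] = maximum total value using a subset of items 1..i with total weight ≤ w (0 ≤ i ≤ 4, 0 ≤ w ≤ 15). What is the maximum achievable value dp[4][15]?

i\w   0   1   2   3   4   5   6   7   8   9  10  11  12  13  14  15
  0   0   0   0   0   0   0   0   0   0   0   0   0   0   0   0   0
  1   0   0   0   0  12  12  12  12  12  12  12  12  12  12  12  12
  2   0   0   0   0  12  12  12  12  21  21  21  21  21  21  21  21
  3   0   0   0   0  12  12  12  12  21  21  21  21  21  21  21  21
  4   0   0   0   0  12  12  12  12  21  21  21  21  24  24  24  24

24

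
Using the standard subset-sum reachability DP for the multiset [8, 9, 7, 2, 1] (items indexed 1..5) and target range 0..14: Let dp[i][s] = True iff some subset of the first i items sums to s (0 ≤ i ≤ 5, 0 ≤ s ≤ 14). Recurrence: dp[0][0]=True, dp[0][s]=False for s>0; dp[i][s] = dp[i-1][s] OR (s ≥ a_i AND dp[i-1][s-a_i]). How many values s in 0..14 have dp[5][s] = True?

i\s   0   1   2   3   4   5   6   7   8   9  10  11  12  13  14
  0   T   F   F   F   F   F   F   F   F   F   F   F   F   F   F
  1   T   F   F   F   F   F   F   F   T   F   F   F   F   F   F
  2   T   F   F   F   F   F   F   F   T   T   F   F   F   F   F
  3   T   F   F   F   F   F   F   T   T   T   F   F   F   F   F
  4   T   F   T   F   F   F   F   T   T   T   T   T   F   F   F
  5   T   T   T   T   F   F   F   T   T   T   T   T   T   F   F

10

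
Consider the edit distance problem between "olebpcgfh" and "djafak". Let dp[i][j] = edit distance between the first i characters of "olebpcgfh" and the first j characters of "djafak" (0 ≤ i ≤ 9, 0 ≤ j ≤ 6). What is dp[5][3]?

5

   ''  d  j  a  f  a  k
''  0  1  2  3  4  5  6
 o  1  1  2  3  4  5  6
 l  2  2  2  3  4  5  6
 e  3  3  3  3  4  5  6
 b  4  4  4  4  4  5  6
 p  5  5  5  5  5  5  6
 c  6  6  6  6  6  6  6
 g  7  7  7  7  7  7  7
 f  8  8  8  8  7  8  8
 h  9  9  9  9  8  8  9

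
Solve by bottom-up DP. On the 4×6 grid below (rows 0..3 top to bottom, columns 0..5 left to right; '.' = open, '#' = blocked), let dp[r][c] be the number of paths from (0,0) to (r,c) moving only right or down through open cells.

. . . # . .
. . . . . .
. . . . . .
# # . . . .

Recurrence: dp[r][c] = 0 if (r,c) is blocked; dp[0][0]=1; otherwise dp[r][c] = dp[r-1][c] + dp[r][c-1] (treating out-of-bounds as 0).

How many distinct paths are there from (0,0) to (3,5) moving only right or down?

r\c   0   1   2   3   4   5
  0   1   1   1   0   0   0
  1   1   2   3   3   3   3
  2   1   3   6   9  12  15
  3   0   0   6  15  27  42

42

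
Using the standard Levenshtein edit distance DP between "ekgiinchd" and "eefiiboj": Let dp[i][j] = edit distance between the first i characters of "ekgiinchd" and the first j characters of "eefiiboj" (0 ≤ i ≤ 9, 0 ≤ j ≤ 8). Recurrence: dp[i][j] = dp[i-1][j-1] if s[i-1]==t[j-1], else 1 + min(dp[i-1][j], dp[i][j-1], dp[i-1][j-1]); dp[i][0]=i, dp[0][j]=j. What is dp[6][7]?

4

   ''  e  e  f  i  i  b  o  j
''  0  1  2  3  4  5  6  7  8
 e  1  0  1  2  3  4  5  6  7
 k  2  1  1  2  3  4  5  6  7
 g  3  2  2  2  3  4  5  6  7
 i  4  3  3  3  2  3  4  5  6
 i  5  4  4  4  3  2  3  4  5
 n  6  5  5  5  4  3  3  4  5
 c  7  6  6  6  5  4  4  4  5
 h  8  7  7  7  6  5  5  5  5
 d  9  8  8  8  7  6  6  6  6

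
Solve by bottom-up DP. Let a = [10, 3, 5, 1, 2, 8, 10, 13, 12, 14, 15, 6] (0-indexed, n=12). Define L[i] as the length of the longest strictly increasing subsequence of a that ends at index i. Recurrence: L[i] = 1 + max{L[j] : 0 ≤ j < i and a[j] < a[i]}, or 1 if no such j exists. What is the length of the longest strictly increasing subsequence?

7

   i    0    1    2    3    4    5    6    7    8    9   10   11
a[i]   10    3    5    1    2    8   10   13   12   14   15    6
L[i]    1    1    2    1    2    3    4    5    5    6    7    3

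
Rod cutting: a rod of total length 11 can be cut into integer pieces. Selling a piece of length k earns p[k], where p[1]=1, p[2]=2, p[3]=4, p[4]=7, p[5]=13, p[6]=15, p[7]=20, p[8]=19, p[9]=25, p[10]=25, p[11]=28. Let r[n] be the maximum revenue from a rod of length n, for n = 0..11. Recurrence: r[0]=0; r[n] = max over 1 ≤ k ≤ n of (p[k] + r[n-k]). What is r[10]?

26

   n    0    1    2    3    4    5    6    7    8    9   10   11
r[n]    0    1    2    4    7   13   15   20   21   25   26   28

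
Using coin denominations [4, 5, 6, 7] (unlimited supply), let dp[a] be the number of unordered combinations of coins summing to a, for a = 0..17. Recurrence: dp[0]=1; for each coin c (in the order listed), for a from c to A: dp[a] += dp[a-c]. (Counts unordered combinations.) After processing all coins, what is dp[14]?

3

after  coin     0     1     2     3     4     5     6     7     8     9    10    11    12    13    14    15    16    17
          4     1     0     0     0     1     0     0     0     1     0     0     0     1     0     0     0     1     0
          5     1     0     0     0     1     1     0     0     1     1     1     0     1     1     1     1     1     1
          6     1     0     0     0     1     1     1     0     1     1     2     1     2     1     2     2     3     2
          7     1     0     0     0     1     1     1     1     1     1     2     2     3     2     3     3     4     4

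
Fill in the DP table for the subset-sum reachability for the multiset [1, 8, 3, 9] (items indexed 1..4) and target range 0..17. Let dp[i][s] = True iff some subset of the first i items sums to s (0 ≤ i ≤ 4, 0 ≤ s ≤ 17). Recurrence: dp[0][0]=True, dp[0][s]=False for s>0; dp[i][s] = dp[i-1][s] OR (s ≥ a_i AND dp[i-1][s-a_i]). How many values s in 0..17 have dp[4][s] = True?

11

i\s   0   1   2   3   4   5   6   7   8   9  10  11  12  13  14  15  16  17
  0   T   F   F   F   F   F   F   F   F   F   F   F   F   F   F   F   F   F
  1   T   T   F   F   F   F   F   F   F   F   F   F   F   F   F   F   F   F
  2   T   T   F   F   F   F   F   F   T   T   F   F   F   F   F   F   F   F
  3   T   T   F   T   T   F   F   F   T   T   F   T   T   F   F   F   F   F
  4   T   T   F   T   T   F   F   F   T   T   T   T   T   T   F   F   F   T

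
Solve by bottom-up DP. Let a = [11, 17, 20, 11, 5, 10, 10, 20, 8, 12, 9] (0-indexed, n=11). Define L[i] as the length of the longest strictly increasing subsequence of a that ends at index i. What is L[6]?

   i    0    1    2    3    4    5    6    7    8    9   10
a[i]   11   17   20   11    5   10   10   20    8   12    9
L[i]    1    2    3    1    1    2    2    3    2    3    3

2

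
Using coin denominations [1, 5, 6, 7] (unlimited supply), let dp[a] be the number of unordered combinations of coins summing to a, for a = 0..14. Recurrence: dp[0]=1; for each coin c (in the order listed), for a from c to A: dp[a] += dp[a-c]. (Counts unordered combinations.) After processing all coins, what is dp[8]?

4

after  coin     0     1     2     3     4     5     6     7     8     9    10    11    12    13    14
          1     1     1     1     1     1     1     1     1     1     1     1     1     1     1     1
          5     1     1     1     1     1     2     2     2     2     2     3     3     3     3     3
          6     1     1     1     1     1     2     3     3     3     3     4     5     6     6     6
          7     1     1     1     1     1     2     3     4     4     4     5     6     8     9    10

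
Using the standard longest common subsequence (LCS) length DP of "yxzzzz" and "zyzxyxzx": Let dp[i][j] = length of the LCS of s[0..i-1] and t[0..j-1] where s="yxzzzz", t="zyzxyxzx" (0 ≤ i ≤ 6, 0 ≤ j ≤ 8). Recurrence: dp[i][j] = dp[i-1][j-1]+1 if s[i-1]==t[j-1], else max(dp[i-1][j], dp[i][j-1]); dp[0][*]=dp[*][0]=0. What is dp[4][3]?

2

   ''  z  y  z  x  y  x  z  x
''  0  0  0  0  0  0  0  0  0
 y  0  0  1  1  1  1  1  1  1
 x  0  0  1  1  2  2  2  2  2
 z  0  1  1  2  2  2  2  3  3
 z  0  1  1  2  2  2  2  3  3
 z  0  1  1  2  2  2  2  3  3
 z  0  1  1  2  2  2  2  3  3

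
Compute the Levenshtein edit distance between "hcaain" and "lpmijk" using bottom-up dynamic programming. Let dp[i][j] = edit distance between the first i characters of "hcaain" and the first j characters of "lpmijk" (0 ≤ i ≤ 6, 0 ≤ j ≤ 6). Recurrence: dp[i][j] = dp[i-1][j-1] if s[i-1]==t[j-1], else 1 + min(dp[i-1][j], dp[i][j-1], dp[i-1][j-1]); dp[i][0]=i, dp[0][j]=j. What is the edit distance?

   ''  l  p  m  i  j  k
''  0  1  2  3  4  5  6
 h  1  1  2  3  4  5  6
 c  2  2  2  3  4  5  6
 a  3  3  3  3  4  5  6
 a  4  4  4  4  4  5  6
 i  5  5  5  5  4  5  6
 n  6  6  6  6  5  5  6

6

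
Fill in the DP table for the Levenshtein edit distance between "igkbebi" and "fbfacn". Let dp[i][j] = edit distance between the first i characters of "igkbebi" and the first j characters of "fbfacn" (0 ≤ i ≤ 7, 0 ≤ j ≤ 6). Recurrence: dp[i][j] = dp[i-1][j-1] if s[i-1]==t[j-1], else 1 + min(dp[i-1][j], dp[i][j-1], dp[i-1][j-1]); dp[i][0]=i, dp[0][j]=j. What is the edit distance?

   ''  f  b  f  a  c  n
''  0  1  2  3  4  5  6
 i  1  1  2  3  4  5  6
 g  2  2  2  3  4  5  6
 k  3  3  3  3  4  5  6
 b  4  4  3  4  4  5  6
 e  5  5  4  4  5  5  6
 b  6  6  5  5  5  6  6
 i  7  7  6  6  6  6  7

7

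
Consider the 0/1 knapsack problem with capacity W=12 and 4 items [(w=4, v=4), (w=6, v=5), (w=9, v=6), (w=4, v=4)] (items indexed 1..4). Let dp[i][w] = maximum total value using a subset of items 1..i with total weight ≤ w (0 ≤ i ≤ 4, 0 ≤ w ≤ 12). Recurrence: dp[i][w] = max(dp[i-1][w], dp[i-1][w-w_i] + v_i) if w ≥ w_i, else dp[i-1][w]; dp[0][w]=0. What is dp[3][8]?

5

i\w   0   1   2   3   4   5   6   7   8   9  10  11  12
  0   0   0   0   0   0   0   0   0   0   0   0   0   0
  1   0   0   0   0   4   4   4   4   4   4   4   4   4
  2   0   0   0   0   4   4   5   5   5   5   9   9   9
  3   0   0   0   0   4   4   5   5   5   6   9   9   9
  4   0   0   0   0   4   4   5   5   8   8   9   9   9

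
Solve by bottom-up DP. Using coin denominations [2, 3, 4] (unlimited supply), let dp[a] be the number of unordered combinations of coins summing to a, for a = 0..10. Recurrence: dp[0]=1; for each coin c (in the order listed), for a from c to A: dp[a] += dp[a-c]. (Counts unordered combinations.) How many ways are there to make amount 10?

5

after  coin     0     1     2     3     4     5     6     7     8     9    10
          2     1     0     1     0     1     0     1     0     1     0     1
          3     1     0     1     1     1     1     2     1     2     2     2
          4     1     0     1     1     2     1     3     2     4     3     5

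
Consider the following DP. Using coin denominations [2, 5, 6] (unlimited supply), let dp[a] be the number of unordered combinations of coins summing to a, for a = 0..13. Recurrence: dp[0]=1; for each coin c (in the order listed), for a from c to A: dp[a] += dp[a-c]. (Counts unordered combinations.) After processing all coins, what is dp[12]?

4

after  coin     0     1     2     3     4     5     6     7     8     9    10    11    12    13
          2     1     0     1     0     1     0     1     0     1     0     1     0     1     0
          5     1     0     1     0     1     1     1     1     1     1     2     1     2     1
          6     1     0     1     0     1     1     2     1     2     1     3     2     4     2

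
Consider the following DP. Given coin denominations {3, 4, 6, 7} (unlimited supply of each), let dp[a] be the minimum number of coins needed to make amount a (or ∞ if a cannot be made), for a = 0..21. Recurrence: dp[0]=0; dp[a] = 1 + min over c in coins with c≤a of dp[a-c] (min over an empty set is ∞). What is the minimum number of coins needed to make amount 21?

 a  0  1  2  3  4  5  6  7  8  9 10 11 12 13 14 15 16 17 18 19 20 21
dp  0  -  -  1  1  -  1  1  2  2  2  2  2  2  2  3  3  3  3  3  3  3
(- denotes ∞ / unreachable)

3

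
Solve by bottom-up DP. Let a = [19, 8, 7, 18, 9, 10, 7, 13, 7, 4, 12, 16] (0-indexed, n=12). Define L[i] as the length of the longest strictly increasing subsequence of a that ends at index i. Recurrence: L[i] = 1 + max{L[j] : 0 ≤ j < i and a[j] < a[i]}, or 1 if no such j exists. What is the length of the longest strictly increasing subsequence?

   i    0    1    2    3    4    5    6    7    8    9   10   11
a[i]   19    8    7   18    9   10    7   13    7    4   12   16
L[i]    1    1    1    2    2    3    1    4    1    1    4    5

5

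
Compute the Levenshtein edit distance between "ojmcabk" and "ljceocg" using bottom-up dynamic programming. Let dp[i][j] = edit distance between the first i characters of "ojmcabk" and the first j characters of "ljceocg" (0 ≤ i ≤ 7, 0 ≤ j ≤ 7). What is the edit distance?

   ''  l  j  c  e  o  c  g
''  0  1  2  3  4  5  6  7
 o  1  1  2  3  4  4  5  6
 j  2  2  1  2  3  4  5  6
 m  3  3  2  2  3  4  5  6
 c  4  4  3  2  3  4  4  5
 a  5  5  4  3  3  4  5  5
 b  6  6  5  4  4  4  5  6
 k  7  7  6  5  5  5  5  6

6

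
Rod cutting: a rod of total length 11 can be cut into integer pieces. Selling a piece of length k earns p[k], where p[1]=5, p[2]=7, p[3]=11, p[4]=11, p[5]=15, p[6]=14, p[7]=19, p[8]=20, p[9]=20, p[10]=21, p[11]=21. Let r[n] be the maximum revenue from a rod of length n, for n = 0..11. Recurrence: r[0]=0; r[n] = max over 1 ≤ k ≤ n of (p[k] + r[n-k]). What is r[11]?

   n    0    1    2    3    4    5    6    7    8    9   10   11
r[n]    0    5   10   15   20   25   30   35   40   45   50   55

55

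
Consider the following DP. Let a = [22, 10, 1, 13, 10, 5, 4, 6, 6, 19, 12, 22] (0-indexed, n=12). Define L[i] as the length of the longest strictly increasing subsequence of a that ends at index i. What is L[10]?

   i    0    1    2    3    4    5    6    7    8    9   10   11
a[i]   22   10    1   13   10    5    4    6    6   19   12   22
L[i]    1    1    1    2    2    2    2    3    3    4    4    5

4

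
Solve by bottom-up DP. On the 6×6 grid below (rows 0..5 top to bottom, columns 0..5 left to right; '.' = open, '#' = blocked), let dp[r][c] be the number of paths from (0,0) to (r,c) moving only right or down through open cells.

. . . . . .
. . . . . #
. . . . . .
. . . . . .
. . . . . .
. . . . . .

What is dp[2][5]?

r\c   0   1   2   3   4   5
  0   1   1   1   1   1   1
  1   1   2   3   4   5   0
  2   1   3   6  10  15  15
  3   1   4  10  20  35  50
  4   1   5  15  35  70 120
  5   1   6  21  56 126 246

15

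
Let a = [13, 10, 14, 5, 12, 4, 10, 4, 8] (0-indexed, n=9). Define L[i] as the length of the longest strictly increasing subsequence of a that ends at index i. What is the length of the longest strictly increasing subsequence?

   i    0    1    2    3    4    5    6    7    8
a[i]   13   10   14    5   12    4   10    4    8
L[i]    1    1    2    1    2    1    2    1    2

2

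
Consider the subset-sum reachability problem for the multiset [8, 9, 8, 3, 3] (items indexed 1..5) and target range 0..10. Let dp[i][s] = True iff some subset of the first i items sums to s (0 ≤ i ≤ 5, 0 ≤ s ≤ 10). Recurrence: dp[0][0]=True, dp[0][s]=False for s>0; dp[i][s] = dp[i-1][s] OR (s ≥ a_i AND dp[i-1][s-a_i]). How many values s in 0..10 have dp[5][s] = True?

5

i\s   0   1   2   3   4   5   6   7   8   9  10
  0   T   F   F   F   F   F   F   F   F   F   F
  1   T   F   F   F   F   F   F   F   T   F   F
  2   T   F   F   F   F   F   F   F   T   T   F
  3   T   F   F   F   F   F   F   F   T   T   F
  4   T   F   F   T   F   F   F   F   T   T   F
  5   T   F   F   T   F   F   T   F   T   T   F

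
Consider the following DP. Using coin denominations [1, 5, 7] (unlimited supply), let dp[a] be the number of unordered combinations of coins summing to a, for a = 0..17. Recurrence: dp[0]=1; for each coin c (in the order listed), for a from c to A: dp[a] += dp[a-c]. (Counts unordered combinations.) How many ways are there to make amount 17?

8

after  coin     0     1     2     3     4     5     6     7     8     9    10    11    12    13    14    15    16    17
          1     1     1     1     1     1     1     1     1     1     1     1     1     1     1     1     1     1     1
          5     1     1     1     1     1     2     2     2     2     2     3     3     3     3     3     4     4     4
          7     1     1     1     1     1     2     2     3     3     3     4     4     5     5     6     7     7     8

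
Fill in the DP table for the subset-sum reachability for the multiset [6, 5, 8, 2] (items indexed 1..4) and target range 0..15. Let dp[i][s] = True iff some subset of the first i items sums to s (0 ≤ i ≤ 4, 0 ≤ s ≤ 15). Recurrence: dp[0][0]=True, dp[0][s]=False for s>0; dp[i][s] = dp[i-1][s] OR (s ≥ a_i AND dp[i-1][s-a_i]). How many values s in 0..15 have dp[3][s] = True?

7

i\s   0   1   2   3   4   5   6   7   8   9  10  11  12  13  14  15
  0   T   F   F   F   F   F   F   F   F   F   F   F   F   F   F   F
  1   T   F   F   F   F   F   T   F   F   F   F   F   F   F   F   F
  2   T   F   F   F   F   T   T   F   F   F   F   T   F   F   F   F
  3   T   F   F   F   F   T   T   F   T   F   F   T   F   T   T   F
  4   T   F   T   F   F   T   T   T   T   F   T   T   F   T   T   T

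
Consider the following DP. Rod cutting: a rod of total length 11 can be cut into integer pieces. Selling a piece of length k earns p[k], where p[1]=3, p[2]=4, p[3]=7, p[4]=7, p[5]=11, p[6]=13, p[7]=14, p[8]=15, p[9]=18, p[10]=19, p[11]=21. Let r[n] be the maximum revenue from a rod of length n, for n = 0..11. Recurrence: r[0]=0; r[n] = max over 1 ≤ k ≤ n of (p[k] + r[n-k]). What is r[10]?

30

   n    0    1    2    3    4    5    6    7    8    9   10   11
r[n]    0    3    6    9   12   15   18   21   24   27   30   33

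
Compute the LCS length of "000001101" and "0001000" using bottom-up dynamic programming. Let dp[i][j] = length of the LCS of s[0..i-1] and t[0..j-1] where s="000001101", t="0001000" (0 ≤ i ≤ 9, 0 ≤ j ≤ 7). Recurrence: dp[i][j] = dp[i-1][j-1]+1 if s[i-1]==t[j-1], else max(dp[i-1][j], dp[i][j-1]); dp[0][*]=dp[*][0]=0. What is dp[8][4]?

4

   ''  0  0  0  1  0  0  0
''  0  0  0  0  0  0  0  0
 0  0  1  1  1  1  1  1  1
 0  0  1  2  2  2  2  2  2
 0  0  1  2  3  3  3  3  3
 0  0  1  2  3  3  4  4  4
 0  0  1  2  3  3  4  5  5
 1  0  1  2  3  4  4  5  5
 1  0  1  2  3  4  4  5  5
 0  0  1  2  3  4  5  5  6
 1  0  1  2  3  4  5  5  6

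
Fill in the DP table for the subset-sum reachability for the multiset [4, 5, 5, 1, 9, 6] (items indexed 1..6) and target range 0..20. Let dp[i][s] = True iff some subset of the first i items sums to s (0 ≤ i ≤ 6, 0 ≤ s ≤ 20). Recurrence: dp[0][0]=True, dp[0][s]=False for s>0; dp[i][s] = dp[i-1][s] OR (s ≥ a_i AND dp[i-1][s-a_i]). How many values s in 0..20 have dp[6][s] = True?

18

i\s   0   1   2   3   4   5   6   7   8   9  10  11  12  13  14  15  16  17  18  19  20
  0   T   F   F   F   F   F   F   F   F   F   F   F   F   F   F   F   F   F   F   F   F
  1   T   F   F   F   T   F   F   F   F   F   F   F   F   F   F   F   F   F   F   F   F
  2   T   F   F   F   T   T   F   F   F   T   F   F   F   F   F   F   F   F   F   F   F
  3   T   F   F   F   T   T   F   F   F   T   T   F   F   F   T   F   F   F   F   F   F
  4   T   T   F   F   T   T   T   F   F   T   T   T   F   F   T   T   F   F   F   F   F
  5   T   T   F   F   T   T   T   F   F   T   T   T   F   T   T   T   F   F   T   T   T
  6   T   T   F   F   T   T   T   T   F   T   T   T   T   T   T   T   T   T   T   T   T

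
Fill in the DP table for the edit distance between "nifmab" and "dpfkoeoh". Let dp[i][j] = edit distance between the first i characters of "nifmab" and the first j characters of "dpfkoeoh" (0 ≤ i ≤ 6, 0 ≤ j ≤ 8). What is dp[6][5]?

   ''  d  p  f  k  o  e  o  h
''  0  1  2  3  4  5  6  7  8
 n  1  1  2  3  4  5  6  7  8
 i  2  2  2  3  4  5  6  7  8
 f  3  3  3  2  3  4  5  6  7
 m  4  4  4  3  3  4  5  6  7
 a  5  5  5  4  4  4  5  6  7
 b  6  6  6  5  5  5  5  6  7

5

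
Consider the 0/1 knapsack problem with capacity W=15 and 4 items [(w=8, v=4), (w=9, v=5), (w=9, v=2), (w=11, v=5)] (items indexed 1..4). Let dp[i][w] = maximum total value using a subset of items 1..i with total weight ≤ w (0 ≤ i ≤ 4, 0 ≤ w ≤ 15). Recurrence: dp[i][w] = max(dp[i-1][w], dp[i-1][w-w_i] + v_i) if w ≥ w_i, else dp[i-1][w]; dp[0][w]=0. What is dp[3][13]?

5

i\w   0   1   2   3   4   5   6   7   8   9  10  11  12  13  14  15
  0   0   0   0   0   0   0   0   0   0   0   0   0   0   0   0   0
  1   0   0   0   0   0   0   0   0   4   4   4   4   4   4   4   4
  2   0   0   0   0   0   0   0   0   4   5   5   5   5   5   5   5
  3   0   0   0   0   0   0   0   0   4   5   5   5   5   5   5   5
  4   0   0   0   0   0   0   0   0   4   5   5   5   5   5   5   5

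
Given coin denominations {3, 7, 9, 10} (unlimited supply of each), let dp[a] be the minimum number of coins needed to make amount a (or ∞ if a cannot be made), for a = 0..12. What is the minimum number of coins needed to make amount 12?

 a  0  1  2  3  4  5  6  7  8  9 10 11 12
dp  0  -  -  1  -  -  2  1  -  1  1  -  2
(- denotes ∞ / unreachable)

2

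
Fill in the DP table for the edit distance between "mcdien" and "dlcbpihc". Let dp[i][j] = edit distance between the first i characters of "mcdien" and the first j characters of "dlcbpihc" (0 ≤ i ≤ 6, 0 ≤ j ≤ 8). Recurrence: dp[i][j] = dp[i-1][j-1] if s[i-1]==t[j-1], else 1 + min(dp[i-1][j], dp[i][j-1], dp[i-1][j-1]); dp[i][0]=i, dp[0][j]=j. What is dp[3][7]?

   ''  d  l  c  b  p  i  h  c
''  0  1  2  3  4  5  6  7  8
 m  1  1  2  3  4  5  6  7  8
 c  2  2  2  2  3  4  5  6  7
 d  3  2  3  3  3  4  5  6  7
 i  4  3  3  4  4  4  4  5  6
 e  5  4  4  4  5  5  5  5  6
 n  6  5  5  5  5  6  6  6  6

6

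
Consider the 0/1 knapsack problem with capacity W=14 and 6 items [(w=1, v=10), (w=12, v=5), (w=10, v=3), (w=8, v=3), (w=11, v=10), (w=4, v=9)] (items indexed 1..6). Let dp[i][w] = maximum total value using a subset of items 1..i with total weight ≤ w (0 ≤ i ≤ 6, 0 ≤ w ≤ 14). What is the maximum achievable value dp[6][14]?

22

i\w   0   1   2   3   4   5   6   7   8   9  10  11  12  13  14
  0   0   0   0   0   0   0   0   0   0   0   0   0   0   0   0
  1   0  10  10  10  10  10  10  10  10  10  10  10  10  10  10
  2   0  10  10  10  10  10  10  10  10  10  10  10  10  15  15
  3   0  10  10  10  10  10  10  10  10  10  10  13  13  15  15
  4   0  10  10  10  10  10  10  10  10  13  13  13  13  15  15
  5   0  10  10  10  10  10  10  10  10  13  13  13  20  20  20
  6   0  10  10  10  10  19  19  19  19  19  19  19  20  22  22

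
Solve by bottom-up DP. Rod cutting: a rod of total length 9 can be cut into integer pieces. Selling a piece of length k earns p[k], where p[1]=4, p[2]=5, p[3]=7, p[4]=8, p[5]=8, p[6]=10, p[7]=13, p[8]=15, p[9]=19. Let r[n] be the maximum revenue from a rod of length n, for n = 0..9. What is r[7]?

   n    0    1    2    3    4    5    6    7    8    9
r[n]    0    4    8   12   16   20   24   28   32   36

28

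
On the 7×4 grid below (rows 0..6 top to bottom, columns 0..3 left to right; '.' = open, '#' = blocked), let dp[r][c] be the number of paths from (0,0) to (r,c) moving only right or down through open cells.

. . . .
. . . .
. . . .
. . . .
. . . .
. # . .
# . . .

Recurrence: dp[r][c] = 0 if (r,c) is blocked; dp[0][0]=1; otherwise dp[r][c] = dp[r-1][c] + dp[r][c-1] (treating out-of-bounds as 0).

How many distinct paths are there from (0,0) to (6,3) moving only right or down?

r\c   0   1   2   3
  0   1   1   1   1
  1   1   2   3   4
  2   1   3   6  10
  3   1   4  10  20
  4   1   5  15  35
  5   1   0  15  50
  6   0   0  15  65

65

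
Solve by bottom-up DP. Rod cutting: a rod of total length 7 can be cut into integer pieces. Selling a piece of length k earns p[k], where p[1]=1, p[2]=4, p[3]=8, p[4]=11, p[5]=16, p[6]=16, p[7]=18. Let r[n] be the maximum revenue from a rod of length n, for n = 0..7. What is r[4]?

11

   n    0    1    2    3    4    5    6    7
r[n]    0    1    4    8   11   16   17   20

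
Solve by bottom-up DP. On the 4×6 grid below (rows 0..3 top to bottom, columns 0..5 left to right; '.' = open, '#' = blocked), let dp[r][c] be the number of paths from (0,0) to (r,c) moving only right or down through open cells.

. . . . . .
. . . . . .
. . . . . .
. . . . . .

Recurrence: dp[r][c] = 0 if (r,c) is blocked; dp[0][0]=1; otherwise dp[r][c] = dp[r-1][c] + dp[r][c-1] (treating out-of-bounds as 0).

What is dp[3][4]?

r\c   0   1   2   3   4   5
  0   1   1   1   1   1   1
  1   1   2   3   4   5   6
  2   1   3   6  10  15  21
  3   1   4  10  20  35  56

35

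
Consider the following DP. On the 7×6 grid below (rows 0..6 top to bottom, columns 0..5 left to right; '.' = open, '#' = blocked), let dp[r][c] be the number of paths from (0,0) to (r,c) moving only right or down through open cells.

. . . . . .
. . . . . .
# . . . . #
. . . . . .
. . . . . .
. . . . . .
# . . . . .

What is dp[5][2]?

r\c   0   1   2   3   4   5
  0   1   1   1   1   1   1
  1   1   2   3   4   5   6
  2   0   2   5   9  14   0
  3   0   2   7  16  30  30
  4   0   2   9  25  55  85
  5   0   2  11  36  91 176
  6   0   2  13  49 140 316

11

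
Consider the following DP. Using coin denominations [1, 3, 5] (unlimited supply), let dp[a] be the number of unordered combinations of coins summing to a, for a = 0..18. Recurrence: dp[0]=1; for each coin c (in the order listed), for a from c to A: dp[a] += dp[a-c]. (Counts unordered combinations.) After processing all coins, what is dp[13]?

after  coin     0     1     2     3     4     5     6     7     8     9    10    11    12    13    14    15    16    17    18
          1     1     1     1     1     1     1     1     1     1     1     1     1     1     1     1     1     1     1     1
          3     1     1     1     2     2     2     3     3     3     4     4     4     5     5     5     6     6     6     7
          5     1     1     1     2     2     3     4     4     5     6     7     8     9    10    11    13    14    15    17

10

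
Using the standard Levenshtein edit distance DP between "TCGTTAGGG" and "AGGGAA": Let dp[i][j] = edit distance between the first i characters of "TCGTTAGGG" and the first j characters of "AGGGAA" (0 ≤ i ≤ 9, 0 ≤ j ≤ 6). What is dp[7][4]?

   ''  A  G  G  G  A  A
''  0  1  2  3  4  5  6
 T  1  1  2  3  4  5  6
 C  2  2  2  3  4  5  6
 G  3  3  2  2  3  4  5
 T  4  4  3  3  3  4  5
 T  5  5  4  4  4  4  5
 A  6  5  5  5  5  4  4
 G  7  6  5  5  5  5  5
 G  8  7  6  5  5  6  6
 G  9  8  7  6  5  6  7

5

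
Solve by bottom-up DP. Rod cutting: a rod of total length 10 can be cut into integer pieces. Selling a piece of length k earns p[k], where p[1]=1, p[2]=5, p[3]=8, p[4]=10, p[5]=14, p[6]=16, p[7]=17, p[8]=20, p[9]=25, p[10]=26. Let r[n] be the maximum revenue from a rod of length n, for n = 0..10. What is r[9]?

25

   n    0    1    2    3    4    5    6    7    8    9   10
r[n]    0    1    5    8   10   14   16   19   22   25   28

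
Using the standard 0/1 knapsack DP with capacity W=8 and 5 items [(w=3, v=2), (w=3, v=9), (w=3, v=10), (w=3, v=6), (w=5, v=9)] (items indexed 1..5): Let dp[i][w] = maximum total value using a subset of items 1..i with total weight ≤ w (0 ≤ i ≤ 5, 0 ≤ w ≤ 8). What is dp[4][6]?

i\w   0   1   2   3   4   5   6   7   8
  0   0   0   0   0   0   0   0   0   0
  1   0   0   0   2   2   2   2   2   2
  2   0   0   0   9   9   9  11  11  11
  3   0   0   0  10  10  10  19  19  19
  4   0   0   0  10  10  10  19  19  19
  5   0   0   0  10  10  10  19  19  19

19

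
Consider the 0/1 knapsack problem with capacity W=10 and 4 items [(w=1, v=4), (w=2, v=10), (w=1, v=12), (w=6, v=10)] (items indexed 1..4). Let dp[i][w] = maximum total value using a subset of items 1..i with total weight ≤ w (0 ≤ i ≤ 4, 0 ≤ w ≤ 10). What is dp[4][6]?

26

i\w   0   1   2   3   4   5   6   7   8   9  10
  0   0   0   0   0   0   0   0   0   0   0   0
  1   0   4   4   4   4   4   4   4   4   4   4
  2   0   4  10  14  14  14  14  14  14  14  14
  3   0  12  16  22  26  26  26  26  26  26  26
  4   0  12  16  22  26  26  26  26  26  32  36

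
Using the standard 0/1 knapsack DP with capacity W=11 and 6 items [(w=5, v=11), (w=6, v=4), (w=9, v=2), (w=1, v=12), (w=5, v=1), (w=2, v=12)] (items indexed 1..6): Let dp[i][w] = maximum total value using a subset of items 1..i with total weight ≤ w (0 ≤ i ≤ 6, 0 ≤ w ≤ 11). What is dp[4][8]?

23

i\w   0   1   2   3   4   5   6   7   8   9  10  11
  0   0   0   0   0   0   0   0   0   0   0   0   0
  1   0   0   0   0   0  11  11  11  11  11  11  11
  2   0   0   0   0   0  11  11  11  11  11  11  15
  3   0   0   0   0   0  11  11  11  11  11  11  15
  4   0  12  12  12  12  12  23  23  23  23  23  23
  5   0  12  12  12  12  12  23  23  23  23  23  24
  6   0  12  12  24  24  24  24  24  35  35  35  35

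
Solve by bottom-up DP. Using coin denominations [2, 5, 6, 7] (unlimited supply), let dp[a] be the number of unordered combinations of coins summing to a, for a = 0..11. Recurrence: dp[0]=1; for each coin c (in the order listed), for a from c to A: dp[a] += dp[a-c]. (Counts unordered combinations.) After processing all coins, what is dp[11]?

3

after  coin     0     1     2     3     4     5     6     7     8     9    10    11
          2     1     0     1     0     1     0     1     0     1     0     1     0
          5     1     0     1     0     1     1     1     1     1     1     2     1
          6     1     0     1     0     1     1     2     1     2     1     3     2
          7     1     0     1     0     1     1     2     2     2     2     3     3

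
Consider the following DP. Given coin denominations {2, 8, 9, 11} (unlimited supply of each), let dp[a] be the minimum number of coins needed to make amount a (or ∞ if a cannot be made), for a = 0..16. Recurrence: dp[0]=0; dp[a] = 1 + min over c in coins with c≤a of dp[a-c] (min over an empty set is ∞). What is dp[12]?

3

 a  0  1  2  3  4  5  6  7  8  9 10 11 12 13 14 15 16
dp  0  -  1  -  2  -  3  -  1  1  2  1  3  2  4  3  2
(- denotes ∞ / unreachable)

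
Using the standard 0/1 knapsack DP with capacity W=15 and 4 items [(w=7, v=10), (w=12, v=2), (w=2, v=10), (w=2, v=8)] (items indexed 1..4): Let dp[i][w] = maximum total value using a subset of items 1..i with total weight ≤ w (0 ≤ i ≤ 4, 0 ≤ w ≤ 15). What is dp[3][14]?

i\w   0   1   2   3   4   5   6   7   8   9  10  11  12  13  14  15
  0   0   0   0   0   0   0   0   0   0   0   0   0   0   0   0   0
  1   0   0   0   0   0   0   0  10  10  10  10  10  10  10  10  10
  2   0   0   0   0   0   0   0  10  10  10  10  10  10  10  10  10
  3   0   0  10  10  10  10  10  10  10  20  20  20  20  20  20  20
  4   0   0  10  10  18  18  18  18  18  20  20  28  28  28  28  28

20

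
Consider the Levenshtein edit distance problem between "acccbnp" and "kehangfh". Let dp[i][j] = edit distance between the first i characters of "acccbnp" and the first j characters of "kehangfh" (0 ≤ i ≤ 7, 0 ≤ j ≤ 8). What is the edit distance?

8

   ''  k  e  h  a  n  g  f  h
''  0  1  2  3  4  5  6  7  8
 a  1  1  2  3  3  4  5  6  7
 c  2  2  2  3  4  4  5  6  7
 c  3  3  3  3  4  5  5  6  7
 c  4  4  4  4  4  5  6  6  7
 b  5  5  5  5  5  5  6  7  7
 n  6  6  6  6  6  5  6  7  8
 p  7  7  7  7  7  6  6  7  8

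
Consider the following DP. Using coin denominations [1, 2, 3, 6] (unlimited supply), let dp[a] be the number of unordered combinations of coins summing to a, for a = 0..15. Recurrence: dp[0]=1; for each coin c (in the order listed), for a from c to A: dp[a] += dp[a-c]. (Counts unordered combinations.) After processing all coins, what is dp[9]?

15

after  coin     0     1     2     3     4     5     6     7     8     9    10    11    12    13    14    15
          1     1     1     1     1     1     1     1     1     1     1     1     1     1     1     1     1
          2     1     1     2     2     3     3     4     4     5     5     6     6     7     7     8     8
          3     1     1     2     3     4     5     7     8    10    12    14    16    19    21    24    27
          6     1     1     2     3     4     5     8     9    12    15    18    21    27    30    36    42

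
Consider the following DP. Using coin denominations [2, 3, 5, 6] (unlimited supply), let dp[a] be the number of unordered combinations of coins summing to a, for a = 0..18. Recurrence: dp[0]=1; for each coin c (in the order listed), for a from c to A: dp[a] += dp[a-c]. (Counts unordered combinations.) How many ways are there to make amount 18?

after  coin     0     1     2     3     4     5     6     7     8     9    10    11    12    13    14    15    16    17    18
          2     1     0     1     0     1     0     1     0     1     0     1     0     1     0     1     0     1     0     1
          3     1     0     1     1     1     1     2     1     2     2     2     2     3     2     3     3     3     3     4
          5     1     0     1     1     1     2     2     2     3     3     4     4     5     5     6     7     7     8     9
          6     1     0     1     1     1     2     3     2     4     4     5     6     8     7    10    11    12    14    17

17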